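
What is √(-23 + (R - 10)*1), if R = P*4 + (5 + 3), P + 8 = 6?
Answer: I*√33 ≈ 5.7446*I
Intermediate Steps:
P = -2 (P = -8 + 6 = -2)
R = 0 (R = -2*4 + (5 + 3) = -8 + 8 = 0)
√(-23 + (R - 10)*1) = √(-23 + (0 - 10)*1) = √(-23 - 10*1) = √(-23 - 10) = √(-33) = I*√33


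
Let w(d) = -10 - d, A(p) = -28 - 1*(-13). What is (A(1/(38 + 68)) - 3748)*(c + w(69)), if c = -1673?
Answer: 6592776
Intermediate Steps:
A(p) = -15 (A(p) = -28 + 13 = -15)
(A(1/(38 + 68)) - 3748)*(c + w(69)) = (-15 - 3748)*(-1673 + (-10 - 1*69)) = -3763*(-1673 + (-10 - 69)) = -3763*(-1673 - 79) = -3763*(-1752) = 6592776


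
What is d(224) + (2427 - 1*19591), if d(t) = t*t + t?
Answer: 33236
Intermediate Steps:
d(t) = t + t² (d(t) = t² + t = t + t²)
d(224) + (2427 - 1*19591) = 224*(1 + 224) + (2427 - 1*19591) = 224*225 + (2427 - 19591) = 50400 - 17164 = 33236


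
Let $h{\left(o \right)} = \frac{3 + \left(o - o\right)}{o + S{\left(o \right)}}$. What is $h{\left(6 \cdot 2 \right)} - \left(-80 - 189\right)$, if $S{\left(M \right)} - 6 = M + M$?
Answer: $\frac{3767}{14} \approx 269.07$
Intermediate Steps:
$S{\left(M \right)} = 6 + 2 M$ ($S{\left(M \right)} = 6 + \left(M + M\right) = 6 + 2 M$)
$h{\left(o \right)} = \frac{3}{6 + 3 o}$ ($h{\left(o \right)} = \frac{3 + \left(o - o\right)}{o + \left(6 + 2 o\right)} = \frac{3 + 0}{6 + 3 o} = \frac{3}{6 + 3 o}$)
$h{\left(6 \cdot 2 \right)} - \left(-80 - 189\right) = \frac{1}{2 + 6 \cdot 2} - \left(-80 - 189\right) = \frac{1}{2 + 12} - \left(-80 - 189\right) = \frac{1}{14} - -269 = \frac{1}{14} + 269 = \frac{3767}{14}$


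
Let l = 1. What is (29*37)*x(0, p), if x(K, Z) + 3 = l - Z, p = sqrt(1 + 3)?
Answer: -4292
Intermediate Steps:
p = 2 (p = sqrt(4) = 2)
x(K, Z) = -2 - Z (x(K, Z) = -3 + (1 - Z) = -2 - Z)
(29*37)*x(0, p) = (29*37)*(-2 - 1*2) = 1073*(-2 - 2) = 1073*(-4) = -4292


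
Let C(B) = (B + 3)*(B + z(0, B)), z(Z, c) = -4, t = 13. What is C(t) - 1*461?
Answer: -317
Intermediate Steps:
C(B) = (-4 + B)*(3 + B) (C(B) = (B + 3)*(B - 4) = (3 + B)*(-4 + B) = (-4 + B)*(3 + B))
C(t) - 1*461 = (-12 + 13**2 - 1*13) - 1*461 = (-12 + 169 - 13) - 461 = 144 - 461 = -317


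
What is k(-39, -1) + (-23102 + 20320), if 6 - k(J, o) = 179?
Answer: -2955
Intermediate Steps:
k(J, o) = -173 (k(J, o) = 6 - 1*179 = 6 - 179 = -173)
k(-39, -1) + (-23102 + 20320) = -173 + (-23102 + 20320) = -173 - 2782 = -2955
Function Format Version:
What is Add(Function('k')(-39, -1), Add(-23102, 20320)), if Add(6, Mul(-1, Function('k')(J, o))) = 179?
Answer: -2955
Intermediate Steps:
Function('k')(J, o) = -173 (Function('k')(J, o) = Add(6, Mul(-1, 179)) = Add(6, -179) = -173)
Add(Function('k')(-39, -1), Add(-23102, 20320)) = Add(-173, Add(-23102, 20320)) = Add(-173, -2782) = -2955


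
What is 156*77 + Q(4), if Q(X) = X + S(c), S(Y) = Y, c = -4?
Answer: 12012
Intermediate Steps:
Q(X) = -4 + X (Q(X) = X - 4 = -4 + X)
156*77 + Q(4) = 156*77 + (-4 + 4) = 12012 + 0 = 12012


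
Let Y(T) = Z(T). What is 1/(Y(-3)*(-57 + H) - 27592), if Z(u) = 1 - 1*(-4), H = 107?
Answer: -1/27342 ≈ -3.6574e-5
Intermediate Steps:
Z(u) = 5 (Z(u) = 1 + 4 = 5)
Y(T) = 5
1/(Y(-3)*(-57 + H) - 27592) = 1/(5*(-57 + 107) - 27592) = 1/(5*50 - 27592) = 1/(250 - 27592) = 1/(-27342) = -1/27342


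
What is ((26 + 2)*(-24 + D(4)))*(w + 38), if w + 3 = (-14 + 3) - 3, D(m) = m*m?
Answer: -4704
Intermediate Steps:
D(m) = m**2
w = -17 (w = -3 + ((-14 + 3) - 3) = -3 + (-11 - 3) = -3 - 14 = -17)
((26 + 2)*(-24 + D(4)))*(w + 38) = ((26 + 2)*(-24 + 4**2))*(-17 + 38) = (28*(-24 + 16))*21 = (28*(-8))*21 = -224*21 = -4704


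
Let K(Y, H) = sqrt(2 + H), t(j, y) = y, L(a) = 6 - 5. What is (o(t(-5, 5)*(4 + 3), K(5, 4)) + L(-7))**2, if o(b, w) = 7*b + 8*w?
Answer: 60900 + 3936*sqrt(6) ≈ 70541.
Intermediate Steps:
L(a) = 1
(o(t(-5, 5)*(4 + 3), K(5, 4)) + L(-7))**2 = ((7*(5*(4 + 3)) + 8*sqrt(2 + 4)) + 1)**2 = ((7*(5*7) + 8*sqrt(6)) + 1)**2 = ((7*35 + 8*sqrt(6)) + 1)**2 = ((245 + 8*sqrt(6)) + 1)**2 = (246 + 8*sqrt(6))**2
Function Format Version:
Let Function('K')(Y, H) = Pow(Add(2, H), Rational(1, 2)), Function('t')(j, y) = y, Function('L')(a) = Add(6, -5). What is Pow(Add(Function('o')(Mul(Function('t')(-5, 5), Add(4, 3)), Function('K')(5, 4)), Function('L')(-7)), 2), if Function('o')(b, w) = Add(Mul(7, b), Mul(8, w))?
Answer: Add(60900, Mul(3936, Pow(6, Rational(1, 2)))) ≈ 70541.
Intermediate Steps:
Function('L')(a) = 1
Pow(Add(Function('o')(Mul(Function('t')(-5, 5), Add(4, 3)), Function('K')(5, 4)), Function('L')(-7)), 2) = Pow(Add(Add(Mul(7, Mul(5, Add(4, 3))), Mul(8, Pow(Add(2, 4), Rational(1, 2)))), 1), 2) = Pow(Add(Add(Mul(7, Mul(5, 7)), Mul(8, Pow(6, Rational(1, 2)))), 1), 2) = Pow(Add(Add(Mul(7, 35), Mul(8, Pow(6, Rational(1, 2)))), 1), 2) = Pow(Add(Add(245, Mul(8, Pow(6, Rational(1, 2)))), 1), 2) = Pow(Add(246, Mul(8, Pow(6, Rational(1, 2)))), 2)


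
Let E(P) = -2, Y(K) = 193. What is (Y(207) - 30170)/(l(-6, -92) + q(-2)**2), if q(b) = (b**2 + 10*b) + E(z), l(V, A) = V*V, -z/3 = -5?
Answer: -29977/360 ≈ -83.269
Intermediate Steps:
z = 15 (z = -3*(-5) = 15)
l(V, A) = V**2
q(b) = -2 + b**2 + 10*b (q(b) = (b**2 + 10*b) - 2 = -2 + b**2 + 10*b)
(Y(207) - 30170)/(l(-6, -92) + q(-2)**2) = (193 - 30170)/((-6)**2 + (-2 + (-2)**2 + 10*(-2))**2) = -29977/(36 + (-2 + 4 - 20)**2) = -29977/(36 + (-18)**2) = -29977/(36 + 324) = -29977/360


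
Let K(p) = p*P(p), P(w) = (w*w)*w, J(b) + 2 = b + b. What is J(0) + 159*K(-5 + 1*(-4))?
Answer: 1043197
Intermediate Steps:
J(b) = -2 + 2*b (J(b) = -2 + (b + b) = -2 + 2*b)
P(w) = w³ (P(w) = w²*w = w³)
K(p) = p⁴ (K(p) = p*p³ = p⁴)
J(0) + 159*K(-5 + 1*(-4)) = (-2 + 2*0) + 159*(-5 + 1*(-4))⁴ = (-2 + 0) + 159*(-5 - 4)⁴ = -2 + 159*(-9)⁴ = -2 + 159*6561 = -2 + 1043199 = 1043197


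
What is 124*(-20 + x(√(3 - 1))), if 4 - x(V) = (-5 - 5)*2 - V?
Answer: 496 + 124*√2 ≈ 671.36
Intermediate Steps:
x(V) = 24 + V (x(V) = 4 - ((-5 - 5)*2 - V) = 4 - (-10*2 - V) = 4 - (-20 - V) = 4 + (20 + V) = 24 + V)
124*(-20 + x(√(3 - 1))) = 124*(-20 + (24 + √(3 - 1))) = 124*(-20 + (24 + √2)) = 124*(4 + √2) = 496 + 124*√2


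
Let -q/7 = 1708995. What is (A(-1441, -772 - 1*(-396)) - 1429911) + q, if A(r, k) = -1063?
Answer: -13393939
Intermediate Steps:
q = -11962965 (q = -7*1708995 = -11962965)
(A(-1441, -772 - 1*(-396)) - 1429911) + q = (-1063 - 1429911) - 11962965 = -1430974 - 11962965 = -13393939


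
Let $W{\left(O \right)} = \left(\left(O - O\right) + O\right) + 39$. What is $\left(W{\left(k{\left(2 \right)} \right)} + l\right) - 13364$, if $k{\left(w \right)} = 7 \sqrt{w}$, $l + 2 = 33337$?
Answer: $20010 + 7 \sqrt{2} \approx 20020.0$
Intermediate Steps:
$l = 33335$ ($l = -2 + 33337 = 33335$)
$W{\left(O \right)} = 39 + O$ ($W{\left(O \right)} = \left(0 + O\right) + 39 = O + 39 = 39 + O$)
$\left(W{\left(k{\left(2 \right)} \right)} + l\right) - 13364 = \left(\left(39 + 7 \sqrt{2}\right) + 33335\right) - 13364 = \left(33374 + 7 \sqrt{2}\right) - 13364 = 20010 + 7 \sqrt{2}$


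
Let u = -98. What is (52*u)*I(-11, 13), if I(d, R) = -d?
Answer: -56056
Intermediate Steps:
(52*u)*I(-11, 13) = (52*(-98))*(-1*(-11)) = -5096*11 = -56056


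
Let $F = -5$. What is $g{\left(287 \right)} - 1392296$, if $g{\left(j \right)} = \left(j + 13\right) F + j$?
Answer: $-1393509$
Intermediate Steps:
$g{\left(j \right)} = -65 - 4 j$ ($g{\left(j \right)} = \left(j + 13\right) \left(-5\right) + j = \left(13 + j\right) \left(-5\right) + j = \left(-65 - 5 j\right) + j = -65 - 4 j$)
$g{\left(287 \right)} - 1392296 = \left(-65 - 1148\right) - 1392296 = -1213 - 1392296 = -1393509$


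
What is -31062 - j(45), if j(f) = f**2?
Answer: -33087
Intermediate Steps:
-31062 - j(45) = -31062 - 1*45**2 = -31062 - 1*2025 = -31062 - 2025 = -33087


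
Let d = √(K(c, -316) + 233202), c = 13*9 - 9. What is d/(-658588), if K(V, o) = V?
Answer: -√233310/658588 ≈ -0.00073342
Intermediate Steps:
c = 108 (c = 117 - 9 = 108)
d = √233310 (d = √(108 + 233202) = √233310 ≈ 483.02)
d/(-658588) = √233310/(-658588) = √233310*(-1/658588) = -√233310/658588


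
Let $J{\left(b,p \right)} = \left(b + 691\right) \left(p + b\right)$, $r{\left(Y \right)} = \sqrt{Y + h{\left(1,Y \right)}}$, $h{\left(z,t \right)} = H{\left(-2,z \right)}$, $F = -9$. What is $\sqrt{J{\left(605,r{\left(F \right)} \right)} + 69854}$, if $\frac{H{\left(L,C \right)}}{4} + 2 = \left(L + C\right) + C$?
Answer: $\sqrt{853934 + 1296 i \sqrt{17}} \approx 924.09 + 2.891 i$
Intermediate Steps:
$H{\left(L,C \right)} = -8 + 4 L + 8 C$ ($H{\left(L,C \right)} = -8 + 4 \left(\left(L + C\right) + C\right) = -8 + 4 \left(\left(C + L\right) + C\right) = -8 + 4 \left(L + 2 C\right) = -8 + \left(4 L + 8 C\right) = -8 + 4 L + 8 C$)
$h{\left(z,t \right)} = -16 + 8 z$ ($h{\left(z,t \right)} = -8 + 4 \left(-2\right) + 8 z = -8 - 8 + 8 z = -16 + 8 z$)
$r{\left(Y \right)} = \sqrt{-8 + Y}$ ($r{\left(Y \right)} = \sqrt{Y + \left(-16 + 8 \cdot 1\right)} = \sqrt{Y + \left(-16 + 8\right)} = \sqrt{Y - 8} = \sqrt{-8 + Y}$)
$J{\left(b,p \right)} = \left(691 + b\right) \left(b + p\right)$
$\sqrt{J{\left(605,r{\left(F \right)} \right)} + 69854} = \sqrt{\left(605^{2} + 691 \cdot 605 + 691 \sqrt{-8 - 9} + 605 \sqrt{-8 - 9}\right) + 69854} = \sqrt{\left(366025 + 418055 + 691 \sqrt{-17} + 605 \sqrt{-17}\right) + 69854} = \sqrt{\left(366025 + 418055 + 691 i \sqrt{17} + 605 i \sqrt{17}\right) + 69854} = \sqrt{\left(784080 + 1296 i \sqrt{17}\right) + 69854} = \sqrt{853934 + 1296 i \sqrt{17}}$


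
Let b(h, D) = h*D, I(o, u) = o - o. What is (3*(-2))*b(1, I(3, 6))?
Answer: 0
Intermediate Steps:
I(o, u) = 0
b(h, D) = D*h
(3*(-2))*b(1, I(3, 6)) = (3*(-2))*(0*1) = -6*0 = 0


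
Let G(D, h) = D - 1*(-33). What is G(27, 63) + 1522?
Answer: 1582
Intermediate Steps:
G(D, h) = 33 + D (G(D, h) = D + 33 = 33 + D)
G(27, 63) + 1522 = (33 + 27) + 1522 = 60 + 1522 = 1582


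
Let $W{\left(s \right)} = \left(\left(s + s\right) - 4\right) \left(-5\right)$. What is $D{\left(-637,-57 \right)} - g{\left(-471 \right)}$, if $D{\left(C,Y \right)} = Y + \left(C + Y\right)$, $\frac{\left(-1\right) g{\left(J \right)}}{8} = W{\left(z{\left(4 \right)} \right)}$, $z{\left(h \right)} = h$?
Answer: $-911$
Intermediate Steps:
$W{\left(s \right)} = 20 - 10 s$ ($W{\left(s \right)} = \left(2 s - 4\right) \left(-5\right) = \left(-4 + 2 s\right) \left(-5\right) = 20 - 10 s$)
$g{\left(J \right)} = 160$ ($g{\left(J \right)} = - 8 \left(20 - 40\right) = \left(-8\right) \left(-20\right) = 160$)
$D{\left(C,Y \right)} = C + 2 Y$
$D{\left(-637,-57 \right)} - g{\left(-471 \right)} = \left(-637 + 2 \left(-57\right)\right) - 160 = \left(-637 - 114\right) - 160 = -751 - 160 = -911$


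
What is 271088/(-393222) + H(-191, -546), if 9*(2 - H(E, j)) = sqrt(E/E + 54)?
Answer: 257678/196611 - sqrt(55)/9 ≈ 0.48658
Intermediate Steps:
H(E, j) = 2 - sqrt(55)/9 (H(E, j) = 2 - sqrt(E/E + 54)/9 = 2 - sqrt(1 + 54)/9 = 2 - sqrt(55)/9)
271088/(-393222) + H(-191, -546) = 271088/(-393222) + (2 - sqrt(55)/9) = 271088*(-1/393222) + (2 - sqrt(55)/9) = -135544/196611 + (2 - sqrt(55)/9) = 257678/196611 - sqrt(55)/9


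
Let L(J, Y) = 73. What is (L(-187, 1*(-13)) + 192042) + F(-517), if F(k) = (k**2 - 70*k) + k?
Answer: 495077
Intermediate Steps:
F(k) = k**2 - 69*k
(L(-187, 1*(-13)) + 192042) + F(-517) = (73 + 192042) - 517*(-69 - 517) = 192115 - 517*(-586) = 192115 + 302962 = 495077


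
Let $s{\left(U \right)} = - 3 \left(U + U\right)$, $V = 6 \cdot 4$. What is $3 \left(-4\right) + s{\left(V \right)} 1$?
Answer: $-156$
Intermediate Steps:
$V = 24$
$s{\left(U \right)} = - 6 U$ ($s{\left(U \right)} = - 3 \cdot 2 U = - 6 U$)
$3 \left(-4\right) + s{\left(V \right)} 1 = 3 \left(-4\right) + \left(-6\right) 24 \cdot 1 = -12 - 144 = -156$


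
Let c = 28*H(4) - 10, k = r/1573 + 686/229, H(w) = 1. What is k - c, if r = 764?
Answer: -5229872/360217 ≈ -14.519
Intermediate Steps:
k = 1254034/360217 (k = 764/1573 + 686/229 = 1254034/360217 ≈ 3.4813)
c = 18 (c = 28*1 - 10 = 28 - 10 = 18)
k - c = 1254034/360217 - 1*18 = 1254034/360217 - 18 = -5229872/360217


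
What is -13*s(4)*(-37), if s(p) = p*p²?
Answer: 30784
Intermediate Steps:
s(p) = p³
-13*s(4)*(-37) = -13*4³*(-37) = -13*64*(-37) = -832*(-37) = 30784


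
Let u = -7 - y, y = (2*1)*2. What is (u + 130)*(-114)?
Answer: -13566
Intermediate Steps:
y = 4 (y = 2*2 = 4)
u = -11 (u = -7 - 1*4 = -7 - 4 = -11)
(u + 130)*(-114) = (-11 + 130)*(-114) = 119*(-114) = -13566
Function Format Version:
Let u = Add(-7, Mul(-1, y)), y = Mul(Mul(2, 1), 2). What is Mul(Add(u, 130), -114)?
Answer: -13566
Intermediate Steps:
y = 4 (y = Mul(2, 2) = 4)
u = -11 (u = Add(-7, Mul(-1, 4)) = Add(-7, -4) = -11)
Mul(Add(u, 130), -114) = Mul(Add(-11, 130), -114) = Mul(119, -114) = -13566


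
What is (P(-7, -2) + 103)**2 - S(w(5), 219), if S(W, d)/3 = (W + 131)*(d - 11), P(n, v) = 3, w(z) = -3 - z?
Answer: -65516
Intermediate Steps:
S(W, d) = 3*(-11 + d)*(131 + W) (S(W, d) = 3*((W + 131)*(d - 11)) = 3*((131 + W)*(-11 + d)) = 3*((-11 + d)*(131 + W)) = 3*(-11 + d)*(131 + W))
(P(-7, -2) + 103)**2 - S(w(5), 219) = (3 + 103)**2 - (-4323 - 33*(-3 - 1*5) + 393*219 + 3*(-3 - 1*5)*219) = 106**2 - (-4323 - 33*(-3 - 5) + 86067 + 3*(-3 - 5)*219) = 11236 - (-4323 - 33*(-8) + 86067 + 3*(-8)*219) = 11236 - (-4323 + 264 + 86067 - 5256) = 11236 - 1*76752 = 11236 - 76752 = -65516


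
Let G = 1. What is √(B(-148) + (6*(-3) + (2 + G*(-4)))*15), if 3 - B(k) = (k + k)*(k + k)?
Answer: I*√87913 ≈ 296.5*I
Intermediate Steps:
B(k) = 3 - 4*k² (B(k) = 3 - (k + k)*(k + k) = 3 - 2*k*2*k = 3 - 4*k²)
√(B(-148) + (6*(-3) + (2 + G*(-4)))*15) = √((3 - 4*(-148)²) + (6*(-3) + (2 + 1*(-4)))*15) = √((3 - 4*21904) + (-18 + (2 - 4))*15) = √((3 - 87616) + (-18 - 2)*15) = √(-87613 - 20*15) = √(-87613 - 300) = √(-87913) = I*√87913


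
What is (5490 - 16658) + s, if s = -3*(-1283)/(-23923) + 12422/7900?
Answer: -1055196270597/94495850 ≈ -11167.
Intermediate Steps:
s = 133382203/94495850 (s = 3849*(-1/23923) + 12422*(1/7900) = -3849/23923 + 6211/3950 = 133382203/94495850 ≈ 1.4115)
(5490 - 16658) + s = (5490 - 16658) + 133382203/94495850 = -11168 + 133382203/94495850 = -1055196270597/94495850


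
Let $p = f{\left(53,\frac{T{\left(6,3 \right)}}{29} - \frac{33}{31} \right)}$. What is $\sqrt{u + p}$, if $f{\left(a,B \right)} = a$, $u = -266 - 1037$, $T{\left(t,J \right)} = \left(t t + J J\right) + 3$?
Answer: $25 i \sqrt{2} \approx 35.355 i$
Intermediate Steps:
$T{\left(t,J \right)} = 3 + J^{2} + t^{2}$ ($T{\left(t,J \right)} = \left(t^{2} + J^{2}\right) + 3 = \left(J^{2} + t^{2}\right) + 3 = 3 + J^{2} + t^{2}$)
$u = -1303$
$p = 53$
$\sqrt{u + p} = \sqrt{-1303 + 53} = \sqrt{-1250} = 25 i \sqrt{2}$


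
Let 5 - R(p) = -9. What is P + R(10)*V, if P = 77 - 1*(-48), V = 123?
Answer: 1847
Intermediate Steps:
R(p) = 14 (R(p) = 5 - 1*(-9) = 5 + 9 = 14)
P = 125 (P = 77 + 48 = 125)
P + R(10)*V = 125 + 14*123 = 125 + 1722 = 1847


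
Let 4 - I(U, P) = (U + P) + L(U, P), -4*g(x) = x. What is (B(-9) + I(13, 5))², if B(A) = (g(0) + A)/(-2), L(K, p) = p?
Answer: 841/4 ≈ 210.25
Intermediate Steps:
g(x) = -x/4
I(U, P) = 4 - U - 2*P (I(U, P) = 4 - ((U + P) + P) = 4 - ((P + U) + P) = 4 - (U + 2*P) = 4 + (-U - 2*P) = 4 - U - 2*P)
B(A) = -A/2 (B(A) = (-¼*0 + A)/(-2) = (0 + A)*(-½) = A*(-½) = -A/2)
(B(-9) + I(13, 5))² = (-½*(-9) + (4 - 1*13 - 2*5))² = (9/2 + (4 - 13 - 10))² = (9/2 - 19)² = (-29/2)² = 841/4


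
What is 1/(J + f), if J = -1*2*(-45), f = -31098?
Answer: -1/31008 ≈ -3.2250e-5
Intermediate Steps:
J = 90 (J = -2*(-45) = 90)
1/(J + f) = 1/(90 - 31098) = 1/(-31008) = -1/31008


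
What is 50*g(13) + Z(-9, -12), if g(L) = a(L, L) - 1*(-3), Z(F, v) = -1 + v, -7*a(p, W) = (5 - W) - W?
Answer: 287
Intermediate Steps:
a(p, W) = -5/7 + 2*W/7 (a(p, W) = -((5 - W) - W)/7 = -(5 - 2*W)/7 = -5/7 + 2*W/7)
g(L) = 16/7 + 2*L/7 (g(L) = (-5/7 + 2*L/7) - 1*(-3) = (-5/7 + 2*L/7) + 3 = 16/7 + 2*L/7)
50*g(13) + Z(-9, -12) = 50*(16/7 + (2/7)*13) + (-1 - 12) = 50*(16/7 + 26/7) - 13 = 50*6 - 13 = 300 - 13 = 287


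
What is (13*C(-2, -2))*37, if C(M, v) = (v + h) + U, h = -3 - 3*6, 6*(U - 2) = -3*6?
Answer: -11544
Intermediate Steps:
U = -1 (U = 2 + (-3*6)/6 = 2 + (⅙)*(-18) = 2 - 3 = -1)
h = -21 (h = -3 - 18 = -21)
C(M, v) = -22 + v (C(M, v) = (v - 21) - 1 = (-21 + v) - 1 = -22 + v)
(13*C(-2, -2))*37 = (13*(-22 - 2))*37 = (13*(-24))*37 = -312*37 = -11544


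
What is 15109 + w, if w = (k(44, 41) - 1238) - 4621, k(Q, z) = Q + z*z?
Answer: 10975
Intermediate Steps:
k(Q, z) = Q + z²
w = -4134 (w = ((44 + 41²) - 1238) - 4621 = ((44 + 1681) - 1238) - 4621 = (1725 - 1238) - 4621 = 487 - 4621 = -4134)
15109 + w = 15109 - 4134 = 10975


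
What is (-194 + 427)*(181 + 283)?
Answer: 108112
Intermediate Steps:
(-194 + 427)*(181 + 283) = 233*464 = 108112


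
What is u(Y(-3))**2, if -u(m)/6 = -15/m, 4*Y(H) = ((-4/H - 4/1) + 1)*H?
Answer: 5184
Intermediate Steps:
Y(H) = H*(-3 - 4/H)/4 (Y(H) = (((-4/H - 4/1) + 1)*H)/4 = (((-4/H - 4*1) + 1)*H)/4 = (((-4/H - 4) + 1)*H)/4 = (((-4 - 4/H) + 1)*H)/4 = ((-3 - 4/H)*H)/4 = (H*(-3 - 4/H))/4 = H*(-3 - 4/H)/4)
u(m) = 90/m (u(m) = -(-90)/m = 90/m)
u(Y(-3))**2 = (90/(-1 - 3/4*(-3)))**2 = (90/(-1 + 9/4))**2 = (90/(5/4))**2 = (90*(4/5))**2 = 72**2 = 5184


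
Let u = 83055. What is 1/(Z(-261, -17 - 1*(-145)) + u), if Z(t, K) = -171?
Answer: 1/82884 ≈ 1.2065e-5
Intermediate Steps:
1/(Z(-261, -17 - 1*(-145)) + u) = 1/(-171 + 83055) = 1/82884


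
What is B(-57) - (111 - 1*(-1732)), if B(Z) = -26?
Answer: -1869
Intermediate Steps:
B(-57) - (111 - 1*(-1732)) = -26 - (111 - 1*(-1732)) = -26 - (111 + 1732) = -26 - 1*1843 = -26 - 1843 = -1869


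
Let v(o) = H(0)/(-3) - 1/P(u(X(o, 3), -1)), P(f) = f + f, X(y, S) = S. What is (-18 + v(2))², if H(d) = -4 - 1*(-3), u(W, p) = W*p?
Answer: 1225/4 ≈ 306.25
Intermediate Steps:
P(f) = 2*f
H(d) = -1 (H(d) = -4 + 3 = -1)
v(o) = ½ (v(o) = -1/(-3) - 1/(2*(3*(-1))) = -1*(-⅓) - 1/(2*(-3)) = ⅓ - 1/(-6) = ⅓ - 1*(-⅙) = ⅓ + ⅙ = ½)
(-18 + v(2))² = (-18 + ½)² = (-35/2)² = 1225/4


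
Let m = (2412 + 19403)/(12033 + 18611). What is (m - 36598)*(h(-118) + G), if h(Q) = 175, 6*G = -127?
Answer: -345044258377/61288 ≈ -5.6299e+6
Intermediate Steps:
G = -127/6 (G = (1/6)*(-127) = -127/6 ≈ -21.167)
m = 21815/30644 ≈ 0.71188
(m - 36598)*(h(-118) + G) = (21815/30644 - 36598)*(175 - 127/6) = -1121487297/30644*923/6 = -345044258377/61288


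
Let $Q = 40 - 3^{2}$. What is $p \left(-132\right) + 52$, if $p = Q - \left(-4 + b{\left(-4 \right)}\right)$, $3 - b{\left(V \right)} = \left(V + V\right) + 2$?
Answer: $-3380$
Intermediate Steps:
$Q = 31$ ($Q = 40 - 9 = 31$)
$b{\left(V \right)} = 1 - 2 V$ ($b{\left(V \right)} = 3 - \left(\left(V + V\right) + 2\right) = 3 - \left(2 V + 2\right) = 3 - \left(2 + 2 V\right) = 1 - 2 V$)
$p = 26$ ($p = 31 + \left(4 - \left(1 - -8\right)\right) = 31 + \left(4 - \left(1 + 8\right)\right) = 31 + \left(4 - 9\right) = 31 - 5 = 26$)
$p \left(-132\right) + 52 = 26 \left(-132\right) + 52 = -3432 + 52 = -3380$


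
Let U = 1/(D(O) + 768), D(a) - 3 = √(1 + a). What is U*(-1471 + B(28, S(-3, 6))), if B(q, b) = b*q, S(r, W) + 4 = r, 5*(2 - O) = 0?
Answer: -428419/198146 + 1667*√3/594438 ≈ -2.1573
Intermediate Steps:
O = 2 (O = 2 - ⅕*0 = 2 + 0 = 2)
S(r, W) = -4 + r
D(a) = 3 + √(1 + a)
U = 1/(771 + √3) (U = 1/((3 + √(1 + 2)) + 768) = 1/((3 + √3) + 768) = 1/(771 + √3) ≈ 0.0012941)
U*(-1471 + B(28, S(-3, 6))) = (257/198146 - √3/594438)*(-1471 + (-4 - 3)*28) = (257/198146 - √3/594438)*(-1471 - 7*28) = (257/198146 - √3/594438)*(-1471 - 196) = (257/198146 - √3/594438)*(-1667) = -428419/198146 + 1667*√3/594438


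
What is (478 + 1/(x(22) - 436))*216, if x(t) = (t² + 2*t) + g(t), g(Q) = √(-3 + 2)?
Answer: 874014192/8465 - 216*I/8465 ≈ 1.0325e+5 - 0.025517*I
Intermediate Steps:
g(Q) = I (g(Q) = √(-1) = I)
x(t) = I + t² + 2*t (x(t) = (t² + 2*t) + I = I + t² + 2*t)
(478 + 1/(x(22) - 436))*216 = (478 + 1/((I + 22² + 2*22) - 436))*216 = (478 + 1/((I + 484 + 44) - 436))*216 = (478 + 1/((528 + I) - 436))*216 = (478 + 1/(92 + I))*216 = (478 + (92 - I)/8465)*216 = 103248 + 216*(92 - I)/8465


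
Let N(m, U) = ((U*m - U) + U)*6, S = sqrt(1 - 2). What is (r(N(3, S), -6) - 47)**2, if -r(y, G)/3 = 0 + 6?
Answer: 4225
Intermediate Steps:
S = I (S = sqrt(-1) = I ≈ 1.0*I)
N(m, U) = 6*U*m (N(m, U) = ((-U + U*m) + U)*6 = (U*m)*6 = 6*U*m)
r(y, G) = -18 (r(y, G) = -3*(0 + 6) = -3*6 = -18)
(r(N(3, S), -6) - 47)**2 = (-18 - 47)**2 = (-65)**2 = 4225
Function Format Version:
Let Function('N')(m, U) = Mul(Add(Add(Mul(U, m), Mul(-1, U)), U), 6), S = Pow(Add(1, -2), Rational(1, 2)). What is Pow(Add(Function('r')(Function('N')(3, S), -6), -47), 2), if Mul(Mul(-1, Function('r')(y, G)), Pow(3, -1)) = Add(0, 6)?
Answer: 4225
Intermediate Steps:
S = I (S = Pow(-1, Rational(1, 2)) = I ≈ Mul(1.0000, I))
Function('N')(m, U) = Mul(6, U, m) (Function('N')(m, U) = Mul(Add(Add(Mul(-1, U), Mul(U, m)), U), 6) = Mul(Mul(U, m), 6) = Mul(6, U, m))
Function('r')(y, G) = -18 (Function('r')(y, G) = Mul(-3, Add(0, 6)) = Mul(-3, 6) = -18)
Pow(Add(Function('r')(Function('N')(3, S), -6), -47), 2) = Pow(Add(-18, -47), 2) = Pow(-65, 2) = 4225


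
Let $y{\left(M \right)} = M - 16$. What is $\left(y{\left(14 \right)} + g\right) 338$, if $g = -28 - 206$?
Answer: $-79768$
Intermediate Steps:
$y{\left(M \right)} = -16 + M$
$g = -234$
$\left(y{\left(14 \right)} + g\right) 338 = \left(\left(-16 + 14\right) - 234\right) 338 = \left(-2 - 234\right) 338 = \left(-236\right) 338 = -79768$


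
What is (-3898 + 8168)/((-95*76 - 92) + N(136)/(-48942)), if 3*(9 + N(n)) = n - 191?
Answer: -62694702/107359163 ≈ -0.58397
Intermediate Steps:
N(n) = -218/3 + n/3 (N(n) = -9 + (n - 191)/3 = -9 + (-191 + n)/3 = -9 + (-191/3 + n/3) = -218/3 + n/3)
(-3898 + 8168)/((-95*76 - 92) + N(136)/(-48942)) = (-3898 + 8168)/((-95*76 - 92) + (-218/3 + (⅓)*136)/(-48942)) = 4270/((-7220 - 92) + (-218/3 + 136/3)*(-1/48942)) = 4270/(-7312 - 82/3*(-1/48942)) = 4270/(-7312 + 41/73413) = 4270/(-536795815/73413) = 4270*(-73413/536795815) = -62694702/107359163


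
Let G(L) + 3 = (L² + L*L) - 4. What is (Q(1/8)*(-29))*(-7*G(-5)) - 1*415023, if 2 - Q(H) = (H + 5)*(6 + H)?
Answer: -42980721/64 ≈ -6.7157e+5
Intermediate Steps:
G(L) = -7 + 2*L² (G(L) = -3 + ((L² + L*L) - 4) = -3 + ((L² + L²) - 4) = -3 + (2*L² - 4) = -3 + (-4 + 2*L²) = -7 + 2*L²)
Q(H) = 2 - (5 + H)*(6 + H) (Q(H) = 2 - (H + 5)*(6 + H) = 2 - (5 + H)*(6 + H))
(Q(1/8)*(-29))*(-7*G(-5)) - 1*415023 = ((-28 - (1/8)² - 11/8)*(-29))*(-7*(-7 + 2*(-5)²)) - 1*415023 = ((-28 - (⅛)² - 11*⅛)*(-29))*(-7*(-7 + 2*25)) - 415023 = ((-28 - 1*1/64 - 11/8)*(-29))*(-7*(-7 + 50)) - 415023 = ((-28 - 1/64 - 11/8)*(-29))*(-7*43) - 415023 = -1881/64*(-29)*(-301) - 415023 = (54549/64)*(-301) - 415023 = -16419249/64 - 415023 = -42980721/64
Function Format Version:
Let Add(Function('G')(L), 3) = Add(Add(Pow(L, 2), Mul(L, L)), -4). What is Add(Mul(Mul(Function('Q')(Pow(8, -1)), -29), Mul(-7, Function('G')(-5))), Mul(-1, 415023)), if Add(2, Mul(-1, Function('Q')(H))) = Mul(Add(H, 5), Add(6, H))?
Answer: Rational(-42980721, 64) ≈ -6.7157e+5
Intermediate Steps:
Function('G')(L) = Add(-7, Mul(2, Pow(L, 2))) (Function('G')(L) = Add(-3, Add(Add(Pow(L, 2), Mul(L, L)), -4)) = Add(-3, Add(Add(Pow(L, 2), Pow(L, 2)), -4)) = Add(-3, Add(Mul(2, Pow(L, 2)), -4)) = Add(-3, Add(-4, Mul(2, Pow(L, 2)))) = Add(-7, Mul(2, Pow(L, 2))))
Function('Q')(H) = Add(2, Mul(-1, Add(5, H), Add(6, H))) (Function('Q')(H) = Add(2, Mul(-1, Mul(Add(H, 5), Add(6, H)))) = Add(2, Mul(-1, Mul(Add(5, H), Add(6, H)))) = Add(2, Mul(-1, Add(5, H), Add(6, H))))
Add(Mul(Mul(Function('Q')(Pow(8, -1)), -29), Mul(-7, Function('G')(-5))), Mul(-1, 415023)) = Add(Mul(Mul(Add(-28, Mul(-1, Pow(Pow(8, -1), 2)), Mul(-11, Pow(8, -1))), -29), Mul(-7, Add(-7, Mul(2, Pow(-5, 2))))), Mul(-1, 415023)) = Add(Mul(Mul(Add(-28, Mul(-1, Pow(Rational(1, 8), 2)), Mul(-11, Rational(1, 8))), -29), Mul(-7, Add(-7, Mul(2, 25)))), -415023) = Add(Mul(Mul(Add(-28, Mul(-1, Rational(1, 64)), Rational(-11, 8)), -29), Mul(-7, Add(-7, 50))), -415023) = Add(Mul(Mul(Add(-28, Rational(-1, 64), Rational(-11, 8)), -29), Mul(-7, 43)), -415023) = Add(Mul(Mul(Rational(-1881, 64), -29), -301), -415023) = Add(Mul(Rational(54549, 64), -301), -415023) = Add(Rational(-16419249, 64), -415023) = Rational(-42980721, 64)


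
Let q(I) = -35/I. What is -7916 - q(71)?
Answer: -562001/71 ≈ -7915.5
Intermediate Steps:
-7916 - q(71) = -7916 - (-35)/71 = -7916 - 1*(-35/71) = -7916 + 35/71 = -562001/71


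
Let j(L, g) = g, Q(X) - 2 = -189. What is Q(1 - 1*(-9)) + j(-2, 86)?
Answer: -101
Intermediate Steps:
Q(X) = -187 (Q(X) = 2 - 189 = -187)
Q(1 - 1*(-9)) + j(-2, 86) = -187 + 86 = -101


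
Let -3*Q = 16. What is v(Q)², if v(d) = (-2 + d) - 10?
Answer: 2704/9 ≈ 300.44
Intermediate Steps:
Q = -16/3 (Q = -⅓*16 = -16/3 ≈ -5.3333)
v(d) = -12 + d
v(Q)² = (-12 - 16/3)² = (-52/3)² = 2704/9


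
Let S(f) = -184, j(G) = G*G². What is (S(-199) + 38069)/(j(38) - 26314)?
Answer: 37885/28558 ≈ 1.3266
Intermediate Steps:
j(G) = G³
(S(-199) + 38069)/(j(38) - 26314) = (-184 + 38069)/(38³ - 26314) = 37885/(54872 - 26314) = 37885/28558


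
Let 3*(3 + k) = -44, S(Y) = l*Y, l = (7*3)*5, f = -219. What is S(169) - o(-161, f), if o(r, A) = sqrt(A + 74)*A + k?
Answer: 53288/3 + 219*I*sqrt(145) ≈ 17763.0 + 2637.1*I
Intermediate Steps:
l = 105 (l = 21*5 = 105)
S(Y) = 105*Y
k = -53/3 (k = -3 + (1/3)*(-44) = -3 - 44/3 = -53/3 ≈ -17.667)
o(r, A) = -53/3 + A*sqrt(74 + A) (o(r, A) = sqrt(A + 74)*A - 53/3 = sqrt(74 + A)*A - 53/3 = A*sqrt(74 + A) - 53/3 = -53/3 + A*sqrt(74 + A))
S(169) - o(-161, f) = 105*169 - (-53/3 - 219*sqrt(74 - 219)) = 17745 - (-53/3 - 219*I*sqrt(145)) = 17745 + (53/3 + 219*I*sqrt(145)) = 53288/3 + 219*I*sqrt(145)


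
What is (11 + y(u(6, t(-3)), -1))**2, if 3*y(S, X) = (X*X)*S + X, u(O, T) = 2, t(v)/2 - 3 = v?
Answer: 1156/9 ≈ 128.44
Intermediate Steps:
t(v) = 6 + 2*v
y(S, X) = X/3 + S*X**2/3 (y(S, X) = ((X*X)*S + X)/3 = (X**2*S + X)/3 = (S*X**2 + X)/3 = (X + S*X**2)/3 = X/3 + S*X**2/3)
(11 + y(u(6, t(-3)), -1))**2 = (11 + (1/3)*(-1)*(1 + 2*(-1)))**2 = (11 + (1/3)*(-1)*(1 - 2))**2 = (11 + (1/3)*(-1)*(-1))**2 = (11 + 1/3)**2 = (34/3)**2 = 1156/9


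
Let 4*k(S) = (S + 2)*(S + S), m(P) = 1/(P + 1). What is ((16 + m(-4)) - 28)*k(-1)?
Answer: 37/6 ≈ 6.1667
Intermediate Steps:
m(P) = 1/(1 + P)
k(S) = S*(2 + S)/2 (k(S) = ((S + 2)*(S + S))/4 = ((2 + S)*(2*S))/4 = (2*S*(2 + S))/4 = S*(2 + S)/2)
((16 + m(-4)) - 28)*k(-1) = ((16 + 1/(1 - 4)) - 28)*((½)*(-1)*(2 - 1)) = ((16 + 1/(-3)) - 28)*((½)*(-1)*1) = ((16 - ⅓) - 28)*(-½) = (47/3 - 28)*(-½) = -37/3*(-½) = 37/6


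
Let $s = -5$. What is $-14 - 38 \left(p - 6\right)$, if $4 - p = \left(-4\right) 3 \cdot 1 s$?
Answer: $2342$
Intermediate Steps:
$p = -56$ ($p = 4 - \left(-4\right) 3 \cdot 1 \left(-5\right) = 4 - \left(-12\right) 1 \left(-5\right) = 4 - \left(-12\right) \left(-5\right) = 4 - 60 = -56$)
$-14 - 38 \left(p - 6\right) = -14 - 38 \left(-56 - 6\right) = -14 - -2356 = -14 + 2356 = 2342$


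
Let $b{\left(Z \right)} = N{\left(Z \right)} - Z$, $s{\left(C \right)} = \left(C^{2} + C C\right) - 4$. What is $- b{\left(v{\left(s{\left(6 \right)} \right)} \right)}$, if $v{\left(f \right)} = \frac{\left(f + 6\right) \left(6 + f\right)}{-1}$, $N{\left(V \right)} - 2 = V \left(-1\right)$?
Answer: $-10954$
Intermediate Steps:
$N{\left(V \right)} = 2 - V$ ($N{\left(V \right)} = 2 + V \left(-1\right) = 2 - V$)
$s{\left(C \right)} = -4 + 2 C^{2}$ ($s{\left(C \right)} = \left(C^{2} + C^{2}\right) - 4 = 2 C^{2} - 4 = -4 + 2 C^{2}$)
$v{\left(f \right)} = - \left(6 + f\right)^{2}$ ($v{\left(f \right)} = \left(6 + f\right) \left(6 + f\right) \left(-1\right) = \left(6 + f\right)^{2} \left(-1\right) = - \left(6 + f\right)^{2}$)
$b{\left(Z \right)} = 2 - 2 Z$ ($b{\left(Z \right)} = \left(2 - Z\right) - Z = 2 - 2 Z$)
$- b{\left(v{\left(s{\left(6 \right)} \right)} \right)} = - (2 - 2 \left(- \left(6 - \left(4 - 2 \cdot 6^{2}\right)\right)^{2}\right)) = - (2 - 2 \left(- \left(6 + \left(-4 + 2 \cdot 36\right)\right)^{2}\right)) = - (2 - 2 \left(- \left(6 + \left(-4 + 72\right)\right)^{2}\right)) = - (2 - 2 \left(- \left(6 + 68\right)^{2}\right)) = - (2 - 2 \left(- 74^{2}\right)) = - (2 - 2 \left(\left(-1\right) 5476\right)) = - (2 - -10952) = - (2 + 10952) = \left(-1\right) 10954 = -10954$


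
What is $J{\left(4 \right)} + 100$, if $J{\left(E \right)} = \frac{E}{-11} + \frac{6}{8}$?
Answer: $\frac{4417}{44} \approx 100.39$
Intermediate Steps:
$J{\left(E \right)} = \frac{3}{4} - \frac{E}{11}$ ($J{\left(E \right)} = E \left(- \frac{1}{11}\right) + 6 \cdot \frac{1}{8} = - \frac{E}{11} + \frac{3}{4} = \frac{3}{4} - \frac{E}{11}$)
$J{\left(4 \right)} + 100 = \left(\frac{3}{4} - \frac{4}{11}\right) + 100 = \frac{17}{44} + 100 = \frac{4417}{44}$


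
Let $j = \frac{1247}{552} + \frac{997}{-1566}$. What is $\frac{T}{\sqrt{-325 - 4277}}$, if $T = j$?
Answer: $- \frac{233743 i \sqrt{4602}}{663019344} \approx - 0.023916 i$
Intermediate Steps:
$j = \frac{233743}{144072}$ ($j = 1247 \cdot \frac{1}{552} + 997 \left(- \frac{1}{1566}\right) = \frac{1247}{552} - \frac{997}{1566} = \frac{233743}{144072} \approx 1.6224$)
$T = \frac{233743}{144072} \approx 1.6224$
$\frac{T}{\sqrt{-325 - 4277}} = \frac{233743}{144072 \sqrt{-325 - 4277}} = \frac{233743}{144072 \sqrt{-4602}} = \frac{233743}{144072 i \sqrt{4602}} = \frac{233743 \left(- \frac{i \sqrt{4602}}{4602}\right)}{144072} = - \frac{233743 i \sqrt{4602}}{663019344}$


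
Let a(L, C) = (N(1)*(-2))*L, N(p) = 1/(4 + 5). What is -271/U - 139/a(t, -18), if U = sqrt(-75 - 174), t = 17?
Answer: 1251/34 + 271*I*sqrt(249)/249 ≈ 36.794 + 17.174*I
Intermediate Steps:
N(p) = 1/9
U = I*sqrt(249) (U = sqrt(-249) = I*sqrt(249) ≈ 15.78*I)
a(L, C) = -2*L/9 (a(L, C) = ((1/9)*(-2))*L = -2*L/9)
-271/U - 139/a(t, -18) = -271*(-I*sqrt(249)/249) - 139/((-2/9*17)) = -(-271)*I*sqrt(249)/249 - 139/(-34/9) = 271*I*sqrt(249)/249 - 139*(-9/34) = 271*I*sqrt(249)/249 + 1251/34 = 1251/34 + 271*I*sqrt(249)/249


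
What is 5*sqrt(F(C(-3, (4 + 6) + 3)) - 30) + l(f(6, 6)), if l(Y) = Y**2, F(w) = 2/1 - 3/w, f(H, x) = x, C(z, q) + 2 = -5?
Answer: 36 + 5*I*sqrt(1351)/7 ≈ 36.0 + 26.254*I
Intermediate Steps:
C(z, q) = -7 (C(z, q) = -2 - 5 = -7)
F(w) = 2 - 3/w (F(w) = 2*1 - 3/w = 2 - 3/w)
5*sqrt(F(C(-3, (4 + 6) + 3)) - 30) + l(f(6, 6)) = 5*sqrt((2 - 3/(-7)) - 30) + 6**2 = 5*sqrt((2 - 3*(-1/7)) - 30) + 36 = 5*sqrt((2 + 3/7) - 30) + 36 = 5*sqrt(17/7 - 30) + 36 = 5*sqrt(-193/7) + 36 = 5*(I*sqrt(1351)/7) + 36 = 5*I*sqrt(1351)/7 + 36 = 36 + 5*I*sqrt(1351)/7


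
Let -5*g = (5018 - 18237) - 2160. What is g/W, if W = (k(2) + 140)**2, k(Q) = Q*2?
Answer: 15379/103680 ≈ 0.14833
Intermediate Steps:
g = 15379/5 (g = -((5018 - 18237) - 2160)/5 = -(-13219 - 2160)/5 = -1/5*(-15379) = 15379/5 ≈ 3075.8)
k(Q) = 2*Q
W = 20736 (W = (2*2 + 140)**2 = (4 + 140)**2 = 144**2 = 20736)
g/W = (15379/5)/20736 = (15379/5)*(1/20736) = 15379/103680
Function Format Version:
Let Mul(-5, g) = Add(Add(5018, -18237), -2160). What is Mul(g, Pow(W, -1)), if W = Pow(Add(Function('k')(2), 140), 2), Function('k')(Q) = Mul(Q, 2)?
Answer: Rational(15379, 103680) ≈ 0.14833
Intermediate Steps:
g = Rational(15379, 5) (g = Mul(Rational(-1, 5), Add(Add(5018, -18237), -2160)) = Mul(Rational(-1, 5), Add(-13219, -2160)) = Mul(Rational(-1, 5), -15379) = Rational(15379, 5) ≈ 3075.8)
Function('k')(Q) = Mul(2, Q)
W = 20736 (W = Pow(Add(Mul(2, 2), 140), 2) = Pow(Add(4, 140), 2) = Pow(144, 2) = 20736)
Mul(g, Pow(W, -1)) = Mul(Rational(15379, 5), Pow(20736, -1)) = Mul(Rational(15379, 5), Rational(1, 20736)) = Rational(15379, 103680)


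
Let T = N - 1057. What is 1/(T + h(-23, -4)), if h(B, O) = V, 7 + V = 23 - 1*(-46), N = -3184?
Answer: -1/4179 ≈ -0.00023929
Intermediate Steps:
T = -4241 (T = -3184 - 1057 = -4241)
V = 62 (V = -7 + (23 - 1*(-46)) = -7 + (23 + 46) = -7 + 69 = 62)
h(B, O) = 62
1/(T + h(-23, -4)) = 1/(-4241 + 62) = 1/(-4179) = -1/4179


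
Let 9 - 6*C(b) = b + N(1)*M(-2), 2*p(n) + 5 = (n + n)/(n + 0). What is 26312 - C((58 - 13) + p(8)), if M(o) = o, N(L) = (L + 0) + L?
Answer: 315805/12 ≈ 26317.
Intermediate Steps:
N(L) = 2*L (N(L) = L + L = 2*L)
p(n) = -3/2 (p(n) = -5/2 + ((n + n)/(n + 0))/2 = -5/2 + ((2*n)/n)/2 = -5/2 + (½)*2 = -5/2 + 1 = -3/2)
C(b) = 13/6 - b/6 (C(b) = 3/2 - (b + (2*1)*(-2))/6 = 3/2 - (b + 2*(-2))/6 = 3/2 - (b - 4)/6 = 3/2 - (-4 + b)/6 = 3/2 + (⅔ - b/6) = 13/6 - b/6)
26312 - C((58 - 13) + p(8)) = 26312 - (13/6 - ((58 - 13) - 3/2)/6) = 26312 - (13/6 - (45 - 3/2)/6) = 26312 - (13/6 - ⅙*87/2) = 26312 - (13/6 - 29/4) = 26312 - 1*(-61/12) = 26312 + 61/12 = 315805/12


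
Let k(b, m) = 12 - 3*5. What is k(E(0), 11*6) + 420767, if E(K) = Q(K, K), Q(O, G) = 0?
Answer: 420764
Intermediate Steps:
E(K) = 0
k(b, m) = -3 (k(b, m) = 12 - 15 = -3)
k(E(0), 11*6) + 420767 = -3 + 420767 = 420764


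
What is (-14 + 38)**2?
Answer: 576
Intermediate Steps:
(-14 + 38)**2 = 24**2 = 576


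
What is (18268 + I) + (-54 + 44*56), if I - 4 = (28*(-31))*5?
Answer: 16342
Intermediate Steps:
I = -4336 (I = 4 + (28*(-31))*5 = 4 - 868*5 = 4 - 4340 = -4336)
(18268 + I) + (-54 + 44*56) = (18268 - 4336) + (-54 + 44*56) = 13932 + (-54 + 2464) = 13932 + 2410 = 16342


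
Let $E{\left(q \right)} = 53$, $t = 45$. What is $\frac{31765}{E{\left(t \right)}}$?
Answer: $\frac{31765}{53} \approx 599.34$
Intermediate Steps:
$\frac{31765}{E{\left(t \right)}} = \frac{31765}{53}$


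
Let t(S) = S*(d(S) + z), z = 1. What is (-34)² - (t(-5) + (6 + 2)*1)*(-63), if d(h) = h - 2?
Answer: 3550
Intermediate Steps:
d(h) = -2 + h
t(S) = S*(-1 + S) (t(S) = S*((-2 + S) + 1) = S*(-1 + S))
(-34)² - (t(-5) + (6 + 2)*1)*(-63) = (-34)² - (-5*(-1 - 5) + (6 + 2)*1)*(-63) = 1156 - (-5*(-6) + 8*1)*(-63) = 1156 - (30 + 8)*(-63) = 1156 - 38*(-63) = 1156 - 1*(-2394) = 1156 + 2394 = 3550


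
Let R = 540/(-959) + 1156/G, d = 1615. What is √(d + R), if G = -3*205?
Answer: √560922143544735/589785 ≈ 40.157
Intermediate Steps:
G = -615
R = -1440704/589785 (R = 540/(-959) + 1156/(-615) = 540*(-1/959) + 1156*(-1/615) = -540/959 - 1156/615 = -1440704/589785 ≈ -2.4428)
√(d + R) = √(1615 - 1440704/589785) = √(951062071/589785) = √560922143544735/589785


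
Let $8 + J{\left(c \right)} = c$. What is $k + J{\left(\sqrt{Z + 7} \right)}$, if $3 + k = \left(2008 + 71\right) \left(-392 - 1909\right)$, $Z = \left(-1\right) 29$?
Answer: $-4783790 + i \sqrt{22} \approx -4.7838 \cdot 10^{6} + 4.6904 i$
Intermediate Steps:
$Z = -29$
$J{\left(c \right)} = -8 + c$
$k = -4783782$ ($k = -3 + \left(2008 + 71\right) \left(-392 - 1909\right) = -3 + 2079 \left(-2301\right) = -3 - 4783779 = -4783782$)
$k + J{\left(\sqrt{Z + 7} \right)} = -4783782 - \left(8 - \sqrt{-29 + 7}\right) = -4783782 - \left(8 - \sqrt{-22}\right) = -4783782 - \left(8 - i \sqrt{22}\right) = -4783790 + i \sqrt{22}$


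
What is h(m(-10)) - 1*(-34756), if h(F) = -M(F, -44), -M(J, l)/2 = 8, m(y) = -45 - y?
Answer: 34772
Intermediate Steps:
M(J, l) = -16 (M(J, l) = -2*8 = -16)
h(F) = 16 (h(F) = -1*(-16) = 16)
h(m(-10)) - 1*(-34756) = 16 - 1*(-34756) = 16 + 34756 = 34772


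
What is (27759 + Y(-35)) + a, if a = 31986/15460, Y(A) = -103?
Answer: 213796873/7730 ≈ 27658.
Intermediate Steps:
a = 15993/7730 (a = 31986*(1/15460) = 15993/7730 ≈ 2.0690)
(27759 + Y(-35)) + a = (27759 - 103) + 15993/7730 = 27656 + 15993/7730 = 213796873/7730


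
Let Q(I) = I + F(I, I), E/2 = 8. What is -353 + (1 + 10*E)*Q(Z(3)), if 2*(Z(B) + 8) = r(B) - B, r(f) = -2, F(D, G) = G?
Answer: -3734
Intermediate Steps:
E = 16 (E = 2*8 = 16)
Z(B) = -9 - B/2 (Z(B) = -8 + (-2 - B)/2 = -8 + (-1 - B/2) = -9 - B/2)
Q(I) = 2*I (Q(I) = I + I = 2*I)
-353 + (1 + 10*E)*Q(Z(3)) = -353 + (1 + 10*16)*(2*(-9 - 1/2*3)) = -353 + (1 + 160)*(2*(-9 - 3/2)) = -353 + 161*(2*(-21/2)) = -353 + 161*(-21) = -353 - 3381 = -3734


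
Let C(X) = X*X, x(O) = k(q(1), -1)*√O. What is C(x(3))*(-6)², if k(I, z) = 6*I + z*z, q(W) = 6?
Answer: 147852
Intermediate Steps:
k(I, z) = z² + 6*I (k(I, z) = 6*I + z² = z² + 6*I)
x(O) = 37*√O (x(O) = ((-1)² + 6*6)*√O = (1 + 36)*√O = 37*√O)
C(X) = X²
C(x(3))*(-6)² = (37*√3)²*(-6)² = 4107*36 = 147852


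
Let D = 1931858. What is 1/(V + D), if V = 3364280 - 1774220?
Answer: 1/3521918 ≈ 2.8394e-7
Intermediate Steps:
V = 1590060
1/(V + D) = 1/(1590060 + 1931858) = 1/3521918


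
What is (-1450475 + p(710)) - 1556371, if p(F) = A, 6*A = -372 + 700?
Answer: -9020374/3 ≈ -3.0068e+6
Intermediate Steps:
A = 164/3 (A = (-372 + 700)/6 = (1/6)*328 = 164/3 ≈ 54.667)
p(F) = 164/3
(-1450475 + p(710)) - 1556371 = (-1450475 + 164/3) - 1556371 = -4351261/3 - 1556371 = -9020374/3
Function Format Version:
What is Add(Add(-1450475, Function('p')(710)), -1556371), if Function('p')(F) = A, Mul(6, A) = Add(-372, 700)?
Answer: Rational(-9020374, 3) ≈ -3.0068e+6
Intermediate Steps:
A = Rational(164, 3) (A = Mul(Rational(1, 6), Add(-372, 700)) = Mul(Rational(1, 6), 328) = Rational(164, 3) ≈ 54.667)
Function('p')(F) = Rational(164, 3)
Add(Add(-1450475, Function('p')(710)), -1556371) = Add(Add(-1450475, Rational(164, 3)), -1556371) = Add(Rational(-4351261, 3), -1556371) = Rational(-9020374, 3)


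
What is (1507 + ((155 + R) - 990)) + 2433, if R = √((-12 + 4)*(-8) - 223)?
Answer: 3105 + I*√159 ≈ 3105.0 + 12.61*I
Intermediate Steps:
R = I*√159 (R = √(-8*(-8) - 223) = √(64 - 223) = √(-159) = I*√159 ≈ 12.61*I)
(1507 + ((155 + R) - 990)) + 2433 = (1507 + ((155 + I*√159) - 990)) + 2433 = (1507 + (-835 + I*√159)) + 2433 = (672 + I*√159) + 2433 = 3105 + I*√159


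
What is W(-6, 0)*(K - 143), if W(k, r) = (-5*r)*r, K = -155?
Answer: 0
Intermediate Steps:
W(k, r) = -5*r**2
W(-6, 0)*(K - 143) = (-5*0**2)*(-155 - 143) = -5*0*(-298) = 0*(-298) = 0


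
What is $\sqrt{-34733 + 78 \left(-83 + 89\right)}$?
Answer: $i \sqrt{34265} \approx 185.11 i$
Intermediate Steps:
$\sqrt{-34733 + 78 \left(-83 + 89\right)} = \sqrt{-34733 + 78 \cdot 6} = \sqrt{-34733 + 468} = \sqrt{-34265} = i \sqrt{34265}$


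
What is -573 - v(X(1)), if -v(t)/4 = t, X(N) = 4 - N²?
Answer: -561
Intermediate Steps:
v(t) = -4*t
-573 - v(X(1)) = -573 - (-4)*(4 - 1*1²) = -573 - (-4)*(4 - 1*1) = -573 - (-4)*(4 - 1) = -573 - (-4)*3 = -573 - 1*(-12) = -573 + 12 = -561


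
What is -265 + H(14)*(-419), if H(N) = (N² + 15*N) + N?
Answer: -176245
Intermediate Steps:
H(N) = N² + 16*N
-265 + H(14)*(-419) = -265 + (14*(16 + 14))*(-419) = -265 + (14*30)*(-419) = -265 + 420*(-419) = -265 - 175980 = -176245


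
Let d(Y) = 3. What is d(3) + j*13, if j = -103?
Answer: -1336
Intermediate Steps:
d(3) + j*13 = 3 - 103*13 = 3 - 1339 = -1336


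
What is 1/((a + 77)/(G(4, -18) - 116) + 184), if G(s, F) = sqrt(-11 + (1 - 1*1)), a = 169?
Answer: 18556/3374985 + 41*I*sqrt(11)/74249670 ≈ 0.0054981 + 1.8314e-6*I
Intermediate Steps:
G(s, F) = I*sqrt(11) (G(s, F) = sqrt(-11 + (1 - 1)) = sqrt(-11 + 0) = sqrt(-11) = I*sqrt(11))
1/((a + 77)/(G(4, -18) - 116) + 184) = 1/((169 + 77)/(I*sqrt(11) - 116) + 184) = 1/(246/(-116 + I*sqrt(11)) + 184) = 1/(184 + 246/(-116 + I*sqrt(11)))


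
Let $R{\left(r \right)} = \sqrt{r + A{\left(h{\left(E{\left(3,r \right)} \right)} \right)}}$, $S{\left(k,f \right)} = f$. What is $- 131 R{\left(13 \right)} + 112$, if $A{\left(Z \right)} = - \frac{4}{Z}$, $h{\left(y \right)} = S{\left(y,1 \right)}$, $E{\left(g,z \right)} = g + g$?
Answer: $-281$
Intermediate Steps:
$E{\left(g,z \right)} = 2 g$
$h{\left(y \right)} = 1$
$R{\left(r \right)} = \sqrt{-4 + r}$ ($R{\left(r \right)} = \sqrt{r - \frac{4}{1}} = \sqrt{r - 4} = \sqrt{-4 + r}$)
$- 131 R{\left(13 \right)} + 112 = - 131 \sqrt{-4 + 13} + 112 = - 131 \sqrt{9} + 112 = \left(-131\right) 3 + 112 = -393 + 112 = -281$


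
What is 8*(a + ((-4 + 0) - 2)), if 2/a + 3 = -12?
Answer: -736/15 ≈ -49.067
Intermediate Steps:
a = -2/15 (a = 2/(-3 - 12) = 2/(-15) = 2*(-1/15) = -2/15 ≈ -0.13333)
8*(a + ((-4 + 0) - 2)) = 8*(-2/15 + ((-4 + 0) - 2)) = 8*(-2/15 + (-4 - 2)) = 8*(-2/15 - 6) = 8*(-92/15) = -736/15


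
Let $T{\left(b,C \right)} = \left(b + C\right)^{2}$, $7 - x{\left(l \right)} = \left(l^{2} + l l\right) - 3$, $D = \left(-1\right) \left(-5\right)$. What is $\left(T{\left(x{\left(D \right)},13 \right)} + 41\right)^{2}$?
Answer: $592900$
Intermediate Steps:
$D = 5$
$x{\left(l \right)} = 10 - 2 l^{2}$ ($x{\left(l \right)} = 7 - \left(\left(l^{2} + l l\right) - 3\right) = 7 - \left(\left(l^{2} + l^{2}\right) - 3\right) = 7 - \left(2 l^{2} - 3\right) = 7 - \left(-3 + 2 l^{2}\right) = 10 - 2 l^{2}$)
$T{\left(b,C \right)} = \left(C + b\right)^{2}$
$\left(T{\left(x{\left(D \right)},13 \right)} + 41\right)^{2} = \left(\left(13 + \left(10 - 2 \cdot 5^{2}\right)\right)^{2} + 41\right)^{2} = \left(\left(13 + \left(10 - 50\right)\right)^{2} + 41\right)^{2} = \left(\left(13 - 40\right)^{2} + 41\right)^{2} = \left(\left(-27\right)^{2} + 41\right)^{2} = \left(729 + 41\right)^{2} = 770^{2} = 592900$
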